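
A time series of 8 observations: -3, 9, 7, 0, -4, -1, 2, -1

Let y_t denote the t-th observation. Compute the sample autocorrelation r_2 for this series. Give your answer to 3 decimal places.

-0.403

Mean ȳ = (-3 + 9 + 7 + 0 − 4 − 1 + 2 − 1)/8 = 1.1250
Deviations from mean: -4.1250, 7.8750, 5.8750, -1.1250, -5.1250, -2.1250, 0.8750, -2.1250
Σ(y_t−ȳ)(y_{t+2}−ȳ) = (-24.2344) + (-8.8594) + (-30.1094) + (2.3906) + (-4.4844) + (4.5156) = -60.7813
Denominator Σ(y_t−ȳ)² = 150.8750
r_2 = -60.7813 / 150.8750 = -0.403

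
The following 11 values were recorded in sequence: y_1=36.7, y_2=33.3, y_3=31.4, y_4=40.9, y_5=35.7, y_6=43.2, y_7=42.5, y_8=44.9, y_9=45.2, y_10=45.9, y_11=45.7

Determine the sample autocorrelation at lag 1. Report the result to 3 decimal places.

0.578

Mean ȳ = (36.7 + 33.3 + 31.4 + 40.9 + 35.7 + 43.2 + 42.5 + 44.9 + 45.2 + 45.9 + 45.7)/11 = 40.4909
Numerator Σ_{t=1}^{10}(y_t−ȳ)(y_{t+1}−ȳ) = 162.6863
Denominator Σ(y_t−ȳ)² = 281.2291
r_1 = 162.6863 / 281.2291 = 0.578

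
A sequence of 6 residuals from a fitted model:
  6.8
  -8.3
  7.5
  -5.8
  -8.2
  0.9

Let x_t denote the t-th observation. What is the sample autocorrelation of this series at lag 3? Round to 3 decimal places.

Mean x̄ = (6.8 − 8.3 + 7.5 − 5.8 − 8.2 + 0.9)/6 = -1.1833
Deviations from mean: 7.9833, -7.1167, 8.6833, -4.6167, -7.0167, 2.0833
Σ(x_t−x̄)(x_{t+3}−x̄) = (-36.8564) + (49.9353) + (18.0903) = 31.1692
Denominator Σ(x_t−x̄)² = 264.6683
r_3 = 31.1692 / 264.6683 = 0.118

0.118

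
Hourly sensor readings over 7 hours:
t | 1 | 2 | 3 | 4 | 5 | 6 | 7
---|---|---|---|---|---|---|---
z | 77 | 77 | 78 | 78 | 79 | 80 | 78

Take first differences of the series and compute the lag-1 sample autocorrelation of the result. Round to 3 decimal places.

-0.224

First differences Δz: 0, 1, 0, 1, 1, -2
Mean of differences = 0.1667
Numerator Σ(Δz_t−Δz̄)(Δz_{t+1}−Δz̄) = -1.5278
Denominator Σ(Δz_t−Δz̄)² = 6.8333
r_1(Δz) = -1.5278 / 6.8333 = -0.224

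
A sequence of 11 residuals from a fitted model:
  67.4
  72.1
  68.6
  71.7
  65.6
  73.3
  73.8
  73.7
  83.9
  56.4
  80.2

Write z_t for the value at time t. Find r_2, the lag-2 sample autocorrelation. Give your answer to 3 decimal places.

0.231

Mean z̄ = (67.4 + 72.1 + 68.6 + 71.7 + 65.6 + 73.3 + 73.8 + 73.7 + 83.9 + 56.4 + 80.2)/11 = 71.5182
Numerator Σ_{t=1}^{9}(z_t−z̄)(z_{t+2}−z̄) = 122.8657
Denominator Σ(z_t−z̄)² = 531.2564
r_2 = 122.8657 / 531.2564 = 0.231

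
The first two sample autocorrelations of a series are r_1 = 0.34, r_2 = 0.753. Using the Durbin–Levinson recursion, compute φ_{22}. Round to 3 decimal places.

φ_{22} = (r_2 − r_1²) / (1 − r_1²)
r_1² = (0.34)² = 0.1156
Numerator = 0.753 − 0.1156 = 0.6374; denominator = 1 − 0.1156 = 0.8844
φ_{22} = 0.6374 / 0.8844 = 0.721

0.721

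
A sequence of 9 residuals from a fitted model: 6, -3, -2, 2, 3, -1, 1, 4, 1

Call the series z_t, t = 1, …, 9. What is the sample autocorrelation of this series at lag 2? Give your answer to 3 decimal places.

Mean z̄ = (6 − 3 − 2 + 2 + 3 − 1 + 1 + 4 + 1)/9 = 1.2222
Σ(z_t−z̄)(z_{t+2}−z̄) = (-15.3951) + (-3.2840) + (-5.7284) + (-1.7284) + (-0.3951) + (-6.1728) + (0.0494) = -32.6543
Denominator Σ(z_t−z̄)² = 67.5556
r_2 = -32.6543 / 67.5556 = -0.483

-0.483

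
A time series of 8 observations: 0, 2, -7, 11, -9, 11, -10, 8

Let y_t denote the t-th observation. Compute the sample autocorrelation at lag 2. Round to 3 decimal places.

Mean ȳ = (0 + 2 − 7 + 11 − 9 + 11 − 10 + 8)/8 = 0.7500
Numerator Σ_{t=1}^{6}(y_t−ȳ)(y_{t+2}−ȳ) = 378.3750
Denominator Σ(y_t−ȳ)² = 535.5000
r_2 = 378.3750 / 535.5000 = 0.707

0.707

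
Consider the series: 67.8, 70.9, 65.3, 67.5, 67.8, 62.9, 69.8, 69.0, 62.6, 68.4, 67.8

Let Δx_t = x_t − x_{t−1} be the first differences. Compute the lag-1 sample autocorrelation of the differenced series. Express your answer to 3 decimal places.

-0.545

First differences Δx: 3.1, -5.6, 2.2, 0.3, -4.9, 6.9, -0.8, -6.4, 5.8, -0.6
Mean of differences = 0.0000
Numerator Σ(Δx_t−Δx̄)(Δx_{t+1}−Δx̄) = -105.3000
Denominator Σ(Δx_t−Δx̄)² = 193.1200
r_1(Δx) = -105.3000 / 193.1200 = -0.545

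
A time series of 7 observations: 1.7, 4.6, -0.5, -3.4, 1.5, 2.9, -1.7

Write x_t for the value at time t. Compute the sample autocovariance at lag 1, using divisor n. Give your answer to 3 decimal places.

Mean x̄ = (1.7 + 4.6 − 0.5 − 3.4 + 1.5 + 2.9 − 1.7)/7 = 0.7286
Deviations: 0.9714, 3.8714, -1.2286, -4.1286, 0.7714, 2.1714, -2.4286
Σ_{t=1}^{6}(x_t−x̄)(x_{t+1}−x̄) = -2.7065
γ_1 = -2.7065 / 7 = -0.387

-0.387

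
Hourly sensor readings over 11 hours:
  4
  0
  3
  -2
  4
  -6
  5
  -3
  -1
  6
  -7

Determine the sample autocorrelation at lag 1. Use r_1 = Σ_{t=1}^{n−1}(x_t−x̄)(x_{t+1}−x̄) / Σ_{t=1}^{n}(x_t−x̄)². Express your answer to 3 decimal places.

Mean x̄ = (4 + 0 + 3 − 2 + 4 − 6 + 5 − 3 − 1 + 6 − 7)/11 = 0.2727
Numerator Σ_{t=1}^{10}(x_t−x̄)(x_{t+1}−x̄) = -129.7107
Denominator Σ(x_t−x̄)² = 200.1818
r_1 = -129.7107 / 200.1818 = -0.648

-0.648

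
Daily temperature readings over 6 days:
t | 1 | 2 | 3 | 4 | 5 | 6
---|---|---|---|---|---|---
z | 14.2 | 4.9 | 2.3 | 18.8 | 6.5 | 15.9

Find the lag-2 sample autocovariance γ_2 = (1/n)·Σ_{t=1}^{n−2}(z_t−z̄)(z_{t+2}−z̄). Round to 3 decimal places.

Mean z̄ = (14.2 + 4.9 + 2.3 + 18.8 + 6.5 + 15.9)/6 = 10.4333
Σ_{t=1}^{4}(z_t−z̄)(z_{t+2}−z̄) = 0.7978
γ_2 = 0.7978 / 6 = 0.133

0.133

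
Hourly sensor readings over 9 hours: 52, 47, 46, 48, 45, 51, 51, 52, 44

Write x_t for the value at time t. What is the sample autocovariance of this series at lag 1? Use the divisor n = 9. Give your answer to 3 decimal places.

Mean x̄ = (52 + 47 + 46 + 48 + 45 + 51 + 51 + 52 + 44)/9 = 48.4444
Σ_{t=1}^{8}(x_t−x̄)(x_{t+1}−x̄) = -7.9753
γ_1 = -7.9753 / 9 = -0.886

-0.886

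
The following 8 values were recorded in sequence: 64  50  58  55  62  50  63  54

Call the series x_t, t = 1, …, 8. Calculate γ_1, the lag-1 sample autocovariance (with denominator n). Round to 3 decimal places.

-20.375

Mean x̄ = (64 + 50 + 58 + 55 + 62 + 50 + 63 + 54)/8 = 57.0000
Deviations: 7.0000, -7.0000, 1.0000, -2.0000, 5.0000, -7.0000, 6.0000, -3.0000
Σ_{t=1}^{7}(x_t−x̄)(x_{t+1}−x̄) = -163.0000
γ_1 = -163.0000 / 8 = -20.375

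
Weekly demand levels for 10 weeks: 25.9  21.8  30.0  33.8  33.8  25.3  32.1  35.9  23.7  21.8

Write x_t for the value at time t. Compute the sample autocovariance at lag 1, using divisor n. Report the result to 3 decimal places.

Mean x̄ = (25.9 + 21.8 + 30.0 + 33.8 + 33.8 + 25.3 + 32.1 + 35.9 + 23.7 + 21.8)/10 = 28.4100
Σ_{t=1}^{9}(x_t−x̄)(x_{t+1}−x̄) = 38.9579
γ_1 = 38.9579 / 10 = 3.896

3.896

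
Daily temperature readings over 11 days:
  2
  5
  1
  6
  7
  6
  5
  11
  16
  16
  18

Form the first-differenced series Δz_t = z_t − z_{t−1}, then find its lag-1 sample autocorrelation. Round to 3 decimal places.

First differences Δz: 3, -4, 5, 1, -1, -1, 6, 5, 0, 2
Mean of differences = 1.6000
Numerator Σ(Δz_t−Δz̄)(Δz_{t+1}−Δz̄) = -23.1600
Denominator Σ(Δz_t−Δz̄)² = 92.4000
r_1(Δz) = -23.1600 / 92.4000 = -0.251

-0.251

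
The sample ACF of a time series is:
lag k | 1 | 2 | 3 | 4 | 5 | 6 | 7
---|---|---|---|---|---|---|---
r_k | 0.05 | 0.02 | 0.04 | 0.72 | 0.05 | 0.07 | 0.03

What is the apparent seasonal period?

The largest autocorrelation is r_4 = 0.72; the remaining lags stay at or below 0.07.
The dominant spike at lag 4 indicates a seasonal period of 4.

4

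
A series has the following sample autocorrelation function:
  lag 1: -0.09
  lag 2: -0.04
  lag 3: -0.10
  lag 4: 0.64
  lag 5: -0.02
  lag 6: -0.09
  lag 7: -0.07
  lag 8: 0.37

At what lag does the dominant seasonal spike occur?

The largest autocorrelation is r_4 = 0.64, with a weaker echo at lag 8 (0.37); the remaining lags stay at or below -0.02.
The dominant spike at lag 4 indicates a seasonal period of 4.

4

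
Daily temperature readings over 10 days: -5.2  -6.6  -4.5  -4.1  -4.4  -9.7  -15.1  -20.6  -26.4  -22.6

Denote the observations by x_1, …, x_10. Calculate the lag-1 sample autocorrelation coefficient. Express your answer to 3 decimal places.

Mean x̄ = (-5.2 − 6.6 − 4.5 − 4.1 − 4.4 − 9.7 − 15.1 − 20.6 − 26.4 − 22.6)/10 = -11.9200
Numerator Σ_{t=1}^{9}(x_t−x̄)(x_{t+1}−x̄) = 509.6256
Denominator Σ(x_t−x̄)² = 660.3360
r_1 = 509.6256 / 660.3360 = 0.772

0.772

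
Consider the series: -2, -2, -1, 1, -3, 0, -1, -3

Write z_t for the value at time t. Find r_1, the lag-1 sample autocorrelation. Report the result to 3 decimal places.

Mean z̄ = (-2 − 2 − 1 + 1 − 3 + 0 − 1 − 3)/8 = -1.3750
Deviations from mean: -0.6250, -0.6250, 0.3750, 2.3750, -1.6250, 1.3750, 0.3750, -1.6250
Numerator Σ_{t=1}^{7}(z_t−z̄)(z_{t+1}−z̄) = -5.1406
Denominator Σ(z_t−z̄)² = 13.8750
r_1 = -5.1406 / 13.8750 = -0.370

-0.370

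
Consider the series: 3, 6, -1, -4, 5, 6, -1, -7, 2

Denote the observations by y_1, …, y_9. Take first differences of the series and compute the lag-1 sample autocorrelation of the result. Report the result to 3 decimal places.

-0.123

First differences Δy: 3, -7, -3, 9, 1, -7, -6, 9
Mean of differences = -0.1250
Numerator Σ(Δy_t−Δȳ)(Δy_{t+1}−Δȳ) = -38.6406
Denominator Σ(Δy_t−Δȳ)² = 314.8750
r_1(Δy) = -38.6406 / 314.8750 = -0.123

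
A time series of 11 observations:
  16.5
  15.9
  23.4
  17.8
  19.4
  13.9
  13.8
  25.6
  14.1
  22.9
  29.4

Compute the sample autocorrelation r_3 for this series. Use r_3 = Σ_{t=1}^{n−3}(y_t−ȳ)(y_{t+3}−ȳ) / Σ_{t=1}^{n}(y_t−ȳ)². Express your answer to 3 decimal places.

0.224

Mean ȳ = (16.5 + 15.9 + 23.4 + 17.8 + 19.4 + 13.9 + 13.8 + 25.6 + 14.1 + 22.9 + 29.4)/11 = 19.3364
Numerator Σ_{t=1}^{8}(y_t−ȳ)(y_{t+3}−ȳ) = 62.7242
Denominator Σ(y_t−ȳ)² = 279.5655
r_3 = 62.7242 / 279.5655 = 0.224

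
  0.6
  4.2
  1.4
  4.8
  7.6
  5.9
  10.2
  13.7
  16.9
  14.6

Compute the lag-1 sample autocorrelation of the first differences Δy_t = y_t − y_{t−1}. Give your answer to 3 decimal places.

-0.376

First differences Δy: 3.6, -2.8, 3.4, 2.8, -1.7, 4.3, 3.5, 3.2, -2.3
Mean of differences = 1.5556
Numerator Σ(Δy_t−Δȳ)(Δy_{t+1}−Δȳ) = -25.4353
Denominator Σ(Δy_t−Δȳ)² = 67.5822
r_1(Δy) = -25.4353 / 67.5822 = -0.376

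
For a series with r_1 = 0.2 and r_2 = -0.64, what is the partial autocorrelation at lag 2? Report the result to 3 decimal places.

-0.708

φ_{22} = (r_2 − r_1²) / (1 − r_1²)
r_1² = (0.2)² = 0.04
Numerator = -0.64 − 0.0400 = -0.6800; denominator = 1 − 0.0400 = 0.9600
φ_{22} = -0.6800 / 0.9600 = -0.708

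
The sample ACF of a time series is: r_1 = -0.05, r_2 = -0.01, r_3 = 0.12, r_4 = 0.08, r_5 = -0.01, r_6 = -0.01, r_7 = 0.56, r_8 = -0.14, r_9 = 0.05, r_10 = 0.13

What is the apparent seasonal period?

The largest autocorrelation is r_7 = 0.56; the remaining lags stay at or below 0.13.
The dominant spike at lag 7 indicates a seasonal period of 7.

7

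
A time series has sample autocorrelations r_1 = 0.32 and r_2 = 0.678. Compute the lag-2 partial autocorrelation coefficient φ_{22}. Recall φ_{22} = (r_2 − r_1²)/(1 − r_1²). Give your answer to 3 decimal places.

φ_{22} = (r_2 − r_1²) / (1 − r_1²)
r_1² = (0.32)² = 0.1024
Numerator = 0.678 − 0.1024 = 0.5756; denominator = 1 − 0.1024 = 0.8976
φ_{22} = 0.5756 / 0.8976 = 0.641

0.641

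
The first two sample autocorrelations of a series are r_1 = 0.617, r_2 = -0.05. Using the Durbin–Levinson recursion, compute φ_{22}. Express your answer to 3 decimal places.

-0.695

φ_{22} = (r_2 − r_1²) / (1 − r_1²)
r_1² = (0.617)² = 0.380689
Numerator = -0.05 − 0.3807 = -0.4307; denominator = 1 − 0.3807 = 0.6193
φ_{22} = -0.4307 / 0.6193 = -0.695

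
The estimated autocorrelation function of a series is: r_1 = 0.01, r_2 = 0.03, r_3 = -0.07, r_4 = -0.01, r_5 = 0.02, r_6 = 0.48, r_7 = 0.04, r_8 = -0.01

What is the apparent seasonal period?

6

The largest autocorrelation is r_6 = 0.48; the remaining lags stay at or below 0.04.
The dominant spike at lag 6 indicates a seasonal period of 6.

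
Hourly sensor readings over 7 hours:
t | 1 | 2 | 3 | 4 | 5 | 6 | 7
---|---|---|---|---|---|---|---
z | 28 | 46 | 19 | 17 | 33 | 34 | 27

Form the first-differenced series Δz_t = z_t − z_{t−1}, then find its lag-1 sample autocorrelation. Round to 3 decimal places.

-0.335

First differences Δz: 18, -27, -2, 16, 1, -7
Mean of differences = -0.1667
Numerator Σ(Δz_t−Δz̄)(Δz_{t+1}−Δz̄) = -457.0278
Denominator Σ(Δz_t−Δz̄)² = 1362.8333
r_1(Δz) = -457.0278 / 1362.8333 = -0.335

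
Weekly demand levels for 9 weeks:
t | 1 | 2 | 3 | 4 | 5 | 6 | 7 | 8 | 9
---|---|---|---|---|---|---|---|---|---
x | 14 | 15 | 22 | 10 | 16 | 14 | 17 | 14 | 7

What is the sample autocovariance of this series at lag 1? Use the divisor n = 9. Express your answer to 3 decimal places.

-3.938

Mean x̄ = (14 + 15 + 22 + 10 + 16 + 14 + 17 + 14 + 7)/9 = 14.3333
Σ_{t=1}^{8}(x_t−x̄)(x_{t+1}−x̄) = -35.4444
γ_1 = -35.4444 / 9 = -3.938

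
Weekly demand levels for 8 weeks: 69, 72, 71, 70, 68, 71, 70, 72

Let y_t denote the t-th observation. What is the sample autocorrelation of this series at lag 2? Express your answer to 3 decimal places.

Mean ȳ = (69 + 72 + 71 + 70 + 68 + 71 + 70 + 72)/8 = 70.3750
Σ(y_t−ȳ)(y_{t+2}−ȳ) = (-0.8594) + (-0.6094) + (-1.4844) + (-0.2344) + (0.8906) + (1.0156) = -1.2813
Denominator Σ(y_t−ȳ)² = 13.8750
r_2 = -1.2813 / 13.8750 = -0.092

-0.092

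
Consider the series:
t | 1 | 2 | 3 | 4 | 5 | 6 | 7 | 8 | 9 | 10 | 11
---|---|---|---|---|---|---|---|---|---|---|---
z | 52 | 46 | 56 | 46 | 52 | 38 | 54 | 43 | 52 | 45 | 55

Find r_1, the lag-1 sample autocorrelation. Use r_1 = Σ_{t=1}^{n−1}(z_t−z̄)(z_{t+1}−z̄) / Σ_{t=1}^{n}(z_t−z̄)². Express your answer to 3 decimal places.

Mean z̄ = (52 + 46 + 56 + 46 + 52 + 38 + 54 + 43 + 52 + 45 + 55)/11 = 49.0000
Numerator Σ_{t=1}^{10}(z_t−z̄)(z_{t+1}−z̄) = -232.0000
Denominator Σ(z_t−z̄)² = 328.0000
r_1 = -232.0000 / 328.0000 = -0.707

-0.707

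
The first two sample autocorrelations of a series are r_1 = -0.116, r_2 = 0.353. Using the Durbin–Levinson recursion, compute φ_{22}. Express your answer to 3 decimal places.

φ_{22} = (r_2 − r_1²) / (1 − r_1²)
r_1² = (-0.116)² = 0.013456
Numerator = 0.353 − 0.0135 = 0.3395; denominator = 1 − 0.0135 = 0.9865
φ_{22} = 0.3395 / 0.9865 = 0.344

0.344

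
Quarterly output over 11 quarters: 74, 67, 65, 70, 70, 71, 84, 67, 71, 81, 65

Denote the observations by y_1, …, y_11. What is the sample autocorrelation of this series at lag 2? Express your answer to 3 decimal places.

-0.161

Mean ȳ = (74 + 67 + 65 + 70 + 70 + 71 + 84 + 67 + 71 + 81 + 65)/11 = 71.3636
Numerator Σ_{t=1}^{9}(y_t−ȳ)(y_{t+2}−ȳ) = -61.6281
Denominator Σ(y_t−ȳ)² = 382.5455
r_2 = -61.6281 / 382.5455 = -0.161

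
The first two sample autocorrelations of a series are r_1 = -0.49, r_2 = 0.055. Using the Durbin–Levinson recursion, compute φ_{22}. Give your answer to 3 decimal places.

-0.244

φ_{22} = (r_2 − r_1²) / (1 − r_1²)
r_1² = (-0.49)² = 0.2401
Numerator = 0.055 − 0.2401 = -0.1851; denominator = 1 − 0.2401 = 0.7599
φ_{22} = -0.1851 / 0.7599 = -0.244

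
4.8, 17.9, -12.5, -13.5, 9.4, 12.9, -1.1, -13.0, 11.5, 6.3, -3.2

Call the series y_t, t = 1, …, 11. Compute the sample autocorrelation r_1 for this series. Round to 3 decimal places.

Mean ȳ = (4.8 + 17.9 − 12.5 − 13.5 + 9.4 + 12.9 − 1.1 − 13.0 + 11.5 + 6.3 − 3.2)/11 = 1.7727
Numerator Σ_{t=1}^{10}(y_t−ȳ)(y_{t+1}−ȳ) = -106.6944
Denominator Σ(y_t−ȳ)² = 1254.5418
r_1 = -106.6944 / 1254.5418 = -0.085

-0.085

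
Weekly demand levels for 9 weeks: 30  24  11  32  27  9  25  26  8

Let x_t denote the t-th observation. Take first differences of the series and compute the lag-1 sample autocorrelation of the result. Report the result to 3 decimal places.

First differences Δx: -6, -13, 21, -5, -18, 16, 1, -18
Mean of differences = -2.7500
Numerator Σ(Δx_t−Δx̄)(Δx_{t+1}−Δx̄) = -502.0625
Denominator Σ(Δx_t−Δx̄)² = 1515.5000
r_1(Δx) = -502.0625 / 1515.5000 = -0.331

-0.331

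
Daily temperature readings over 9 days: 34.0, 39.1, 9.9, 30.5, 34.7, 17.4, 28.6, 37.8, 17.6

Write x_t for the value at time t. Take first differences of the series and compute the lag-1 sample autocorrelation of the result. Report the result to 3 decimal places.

-0.463

First differences Δx: 5.1, -29.2, 20.6, 4.2, -17.3, 11.2, 9.2, -20.2
Mean of differences = -2.0500
Numerator Σ(Δx_t−Δx̄)(Δx_{t+1}−Δx̄) = -1020.0075
Denominator Σ(Δx_t−Δx̄)² = 2204.4400
r_1(Δx) = -1020.0075 / 2204.4400 = -0.463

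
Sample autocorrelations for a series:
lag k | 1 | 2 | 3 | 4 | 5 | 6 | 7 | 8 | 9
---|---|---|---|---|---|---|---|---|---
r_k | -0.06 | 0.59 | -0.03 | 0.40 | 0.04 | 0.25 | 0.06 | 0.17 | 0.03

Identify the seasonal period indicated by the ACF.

The largest autocorrelation is r_2 = 0.59, with weaker echoes at lags 4 (0.40), 6 (0.25) and 8 (0.17); the remaining lags stay at or below 0.06.
The dominant spike at lag 2 indicates a seasonal period of 2.

2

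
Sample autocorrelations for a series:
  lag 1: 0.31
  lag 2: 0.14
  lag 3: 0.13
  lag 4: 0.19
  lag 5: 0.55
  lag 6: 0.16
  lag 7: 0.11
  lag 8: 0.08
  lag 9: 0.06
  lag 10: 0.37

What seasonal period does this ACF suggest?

The largest autocorrelation is r_5 = 0.55, with a weaker echo at lag 10 (0.37); the remaining lags stay at or below 0.31. The elevated value at lag 1 (0.31), dropping to 0.14 at lag 2, reflects decaying short-term dependence rather than seasonality.
The dominant spike at lag 5 indicates a seasonal period of 5.

5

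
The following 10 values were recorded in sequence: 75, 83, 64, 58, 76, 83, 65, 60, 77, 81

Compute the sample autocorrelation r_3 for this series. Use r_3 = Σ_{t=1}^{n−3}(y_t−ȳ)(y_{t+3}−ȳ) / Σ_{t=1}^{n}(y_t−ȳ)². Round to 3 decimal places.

Mean ȳ = (75 + 83 + 64 + 58 + 76 + 83 + 65 + 60 + 77 + 81)/10 = 72.2000
Numerator Σ_{t=1}^{7}(y_t−ȳ)(y_{t+3}−ȳ) = -42.9200
Denominator Σ(y_t−ȳ)² = 825.6000
r_3 = -42.9200 / 825.6000 = -0.052

-0.052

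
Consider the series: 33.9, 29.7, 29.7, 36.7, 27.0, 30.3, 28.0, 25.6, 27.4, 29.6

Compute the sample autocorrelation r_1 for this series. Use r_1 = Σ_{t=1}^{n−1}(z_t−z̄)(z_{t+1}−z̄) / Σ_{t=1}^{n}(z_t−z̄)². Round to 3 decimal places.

Mean z̄ = (33.9 + 29.7 + 29.7 + 36.7 + 27.0 + 30.3 + 28.0 + 25.6 + 27.4 + 29.6)/10 = 29.7900
Numerator Σ_{t=1}^{9}(z_t−z̄)(z_{t+1}−z̄) = -4.6301
Denominator Σ(z_t−z̄)² = 99.2090
r_1 = -4.6301 / 99.2090 = -0.047

-0.047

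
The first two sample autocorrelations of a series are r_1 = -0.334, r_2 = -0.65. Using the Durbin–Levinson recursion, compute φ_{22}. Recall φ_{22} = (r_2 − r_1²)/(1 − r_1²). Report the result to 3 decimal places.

-0.857

φ_{22} = (r_2 − r_1²) / (1 − r_1²)
r_1² = (-0.334)² = 0.111556
Numerator = -0.65 − 0.1116 = -0.7616; denominator = 1 − 0.1116 = 0.8884
φ_{22} = -0.7616 / 0.8884 = -0.857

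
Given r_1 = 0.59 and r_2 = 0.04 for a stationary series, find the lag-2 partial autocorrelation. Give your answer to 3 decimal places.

-0.473

φ_{22} = (r_2 − r_1²) / (1 − r_1²)
r_1² = (0.59)² = 0.3481
Numerator = 0.04 − 0.3481 = -0.3081; denominator = 1 − 0.3481 = 0.6519
φ_{22} = -0.3081 / 0.6519 = -0.473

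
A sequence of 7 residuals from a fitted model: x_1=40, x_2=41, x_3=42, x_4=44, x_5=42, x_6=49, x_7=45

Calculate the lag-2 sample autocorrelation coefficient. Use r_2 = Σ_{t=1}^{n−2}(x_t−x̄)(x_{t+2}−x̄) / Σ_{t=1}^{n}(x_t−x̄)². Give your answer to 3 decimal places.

Mean x̄ = (40 + 41 + 42 + 44 + 42 + 49 + 45)/7 = 43.2857
Σ(x_t−x̄)(x_{t+2}−x̄) = (4.2245) + (-1.6327) + (1.6531) + (4.0816) + (-2.2041) = 6.1224
Denominator Σ(x_t−x̄)² = 55.4286
r_2 = 6.1224 / 55.4286 = 0.110

0.110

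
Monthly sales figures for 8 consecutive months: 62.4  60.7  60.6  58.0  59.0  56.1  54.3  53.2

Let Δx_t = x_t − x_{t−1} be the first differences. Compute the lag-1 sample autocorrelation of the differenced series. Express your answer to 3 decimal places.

-0.701

First differences Δx: -1.7, -0.1, -2.6, 1.0, -2.9, -1.8, -1.1
Mean of differences = -1.3143
Numerator Σ(Δx_t−Δx̄)(Δx_{t+1}−Δx̄) = -8.0088
Denominator Σ(Δx_t−Δx̄)² = 11.4286
r_1(Δx) = -8.0088 / 11.4286 = -0.701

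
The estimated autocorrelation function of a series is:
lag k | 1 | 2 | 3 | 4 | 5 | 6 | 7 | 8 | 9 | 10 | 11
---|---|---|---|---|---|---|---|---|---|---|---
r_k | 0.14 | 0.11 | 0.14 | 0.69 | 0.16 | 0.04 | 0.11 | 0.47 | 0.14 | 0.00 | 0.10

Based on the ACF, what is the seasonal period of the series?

4

The largest autocorrelation is r_4 = 0.69, with a weaker echo at lag 8 (0.47); the remaining lags stay at or below 0.16.
The dominant spike at lag 4 indicates a seasonal period of 4.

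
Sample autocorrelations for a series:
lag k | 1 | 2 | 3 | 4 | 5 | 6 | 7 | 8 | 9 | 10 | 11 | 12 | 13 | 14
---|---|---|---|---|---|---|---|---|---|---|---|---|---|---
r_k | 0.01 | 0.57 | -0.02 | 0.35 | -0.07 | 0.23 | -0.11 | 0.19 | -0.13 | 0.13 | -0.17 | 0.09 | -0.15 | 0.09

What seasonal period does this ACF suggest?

2

The largest autocorrelation is r_2 = 0.57, with weaker echoes at lags 4 (0.35), 6 (0.23) and 8 (0.19); the remaining lags stay at or below 0.13.
The dominant spike at lag 2 indicates a seasonal period of 2.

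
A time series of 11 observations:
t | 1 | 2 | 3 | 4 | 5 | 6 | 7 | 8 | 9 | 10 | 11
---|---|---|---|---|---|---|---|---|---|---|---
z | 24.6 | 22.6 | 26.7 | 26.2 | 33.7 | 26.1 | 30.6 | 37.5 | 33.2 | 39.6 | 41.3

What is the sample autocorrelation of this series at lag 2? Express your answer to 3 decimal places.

0.303

Mean z̄ = (24.6 + 22.6 + 26.7 + 26.2 + 33.7 + 26.1 + 30.6 + 37.5 + 33.2 + 39.6 + 41.3)/11 = 31.1000
Numerator Σ_{t=1}^{9}(z_t−z̄)(z_{t+2}−z̄) = 124.7800
Denominator Σ(z_t−z̄)² = 411.5400
r_2 = 124.7800 / 411.5400 = 0.303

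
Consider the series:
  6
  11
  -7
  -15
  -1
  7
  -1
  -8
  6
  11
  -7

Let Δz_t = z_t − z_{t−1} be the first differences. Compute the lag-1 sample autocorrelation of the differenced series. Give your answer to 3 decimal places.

-0.056

First differences Δz: 5, -18, -8, 14, 8, -8, -7, 14, 5, -18
Mean of differences = -1.3000
Numerator Σ(Δz_t−Δz̄)(Δz_{t+1}−Δz̄) = -73.6900
Denominator Σ(Δz_t−Δz̄)² = 1314.1000
r_1(Δz) = -73.6900 / 1314.1000 = -0.056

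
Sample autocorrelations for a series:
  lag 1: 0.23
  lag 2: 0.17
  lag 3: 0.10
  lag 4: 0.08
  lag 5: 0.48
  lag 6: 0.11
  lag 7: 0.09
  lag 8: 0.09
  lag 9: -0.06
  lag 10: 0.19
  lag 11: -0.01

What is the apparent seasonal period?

The largest autocorrelation is r_5 = 0.48; the remaining lags stay at or below 0.23. The elevated value at lag 1 (0.23), dropping to 0.17 at lag 2, reflects decaying short-term dependence rather than seasonality.
The dominant spike at lag 5 indicates a seasonal period of 5.

5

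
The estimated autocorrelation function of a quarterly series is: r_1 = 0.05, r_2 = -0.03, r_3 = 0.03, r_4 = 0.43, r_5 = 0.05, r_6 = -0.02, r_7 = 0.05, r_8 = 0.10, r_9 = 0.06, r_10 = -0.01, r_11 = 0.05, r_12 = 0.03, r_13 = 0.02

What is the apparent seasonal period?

The largest autocorrelation is r_4 = 0.43; the remaining lags stay at or below 0.10.
The dominant spike at lag 4 indicates a seasonal period of 4.

4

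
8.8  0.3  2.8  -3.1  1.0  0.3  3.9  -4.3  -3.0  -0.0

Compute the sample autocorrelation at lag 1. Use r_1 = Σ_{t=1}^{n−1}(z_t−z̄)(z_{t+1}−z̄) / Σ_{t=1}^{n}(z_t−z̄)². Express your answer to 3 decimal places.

-0.073

Mean z̄ = (8.8 + 0.3 + 2.8 − 3.1 + 1.0 + 0.3 + 3.9 − 4.3 − 3.0 − 0.0)/10 = 0.6700
Numerator Σ_{t=1}^{9}(z_t−z̄)(z_{t+1}−z̄) = -9.7419
Denominator Σ(z_t−z̄)² = 134.2810
r_1 = -9.7419 / 134.2810 = -0.073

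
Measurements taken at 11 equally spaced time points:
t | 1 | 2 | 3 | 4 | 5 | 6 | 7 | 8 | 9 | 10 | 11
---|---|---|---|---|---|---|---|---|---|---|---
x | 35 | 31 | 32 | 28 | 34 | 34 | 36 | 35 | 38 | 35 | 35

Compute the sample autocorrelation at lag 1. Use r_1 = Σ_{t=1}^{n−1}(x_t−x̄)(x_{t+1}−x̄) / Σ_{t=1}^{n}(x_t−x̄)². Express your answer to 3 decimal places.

0.353

Mean x̄ = (35 + 31 + 32 + 28 + 34 + 34 + 36 + 35 + 38 + 35 + 35)/11 = 33.9091
Numerator Σ_{t=1}^{10}(x_t−x̄)(x_{t+1}−x̄) = 25.7190
Denominator Σ(x_t−x̄)² = 72.9091
r_1 = 25.7190 / 72.9091 = 0.353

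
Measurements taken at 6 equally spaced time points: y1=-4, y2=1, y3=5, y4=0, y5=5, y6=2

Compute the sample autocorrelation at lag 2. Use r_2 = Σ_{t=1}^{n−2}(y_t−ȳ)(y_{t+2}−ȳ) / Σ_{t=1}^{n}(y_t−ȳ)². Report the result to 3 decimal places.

Mean ȳ = (-4 + 1 + 5 + 0 + 5 + 2)/6 = 1.5000
Deviations from mean: -5.5000, -0.5000, 3.5000, -1.5000, 3.5000, 0.5000
Σ(y_t−ȳ)(y_{t+2}−ȳ) = (-19.2500) + (0.7500) + (12.2500) + (-0.7500) = -7.0000
Denominator Σ(y_t−ȳ)² = 57.5000
r_2 = -7.0000 / 57.5000 = -0.122

-0.122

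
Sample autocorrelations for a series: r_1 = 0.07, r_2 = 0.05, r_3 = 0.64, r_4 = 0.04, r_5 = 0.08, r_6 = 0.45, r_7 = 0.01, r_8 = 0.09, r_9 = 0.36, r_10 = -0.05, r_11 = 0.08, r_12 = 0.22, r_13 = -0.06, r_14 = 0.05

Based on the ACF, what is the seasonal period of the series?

3

The largest autocorrelation is r_3 = 0.64, with weaker echoes at lags 6 (0.45), 9 (0.36) and 12 (0.22); the remaining lags stay at or below 0.09.
The dominant spike at lag 3 indicates a seasonal period of 3.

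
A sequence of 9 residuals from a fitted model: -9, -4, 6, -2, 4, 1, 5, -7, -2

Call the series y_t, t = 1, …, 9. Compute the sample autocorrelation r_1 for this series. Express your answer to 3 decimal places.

Mean ȳ = (-9 − 4 + 6 − 2 + 4 + 1 + 5 − 7 − 2)/9 = -0.8889
Numerator Σ_{t=1}^{8}(y_t−ȳ)(y_{t+1}−ȳ) = -18.1235
Denominator Σ(y_t−ȳ)² = 224.8889
r_1 = -18.1235 / 224.8889 = -0.081

-0.081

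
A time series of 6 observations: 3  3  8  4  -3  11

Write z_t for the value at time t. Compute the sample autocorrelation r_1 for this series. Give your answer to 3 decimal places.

Mean z̄ = (3 + 3 + 8 + 4 − 3 + 11)/6 = 4.3333
Deviations from mean: -1.3333, -1.3333, 3.6667, -0.3333, -7.3333, 6.6667
Σ(z_t−z̄)(z_{t+1}−z̄) = (1.7778) + (-4.8889) + (-1.2222) + (2.4444) + (-48.8889) = -50.7778
Denominator Σ(z_t−z̄)² = 115.3333
r_1 = -50.7778 / 115.3333 = -0.440

-0.440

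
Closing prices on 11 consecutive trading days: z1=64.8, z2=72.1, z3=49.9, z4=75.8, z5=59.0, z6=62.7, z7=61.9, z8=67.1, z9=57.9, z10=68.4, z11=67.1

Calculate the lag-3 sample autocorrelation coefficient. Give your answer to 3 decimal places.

-0.091

Mean z̄ = (64.8 + 72.1 + 49.9 + 75.8 + 59.0 + 62.7 + 61.9 + 67.1 + 57.9 + 68.4 + 67.1)/11 = 64.2455
Numerator Σ_{t=1}^{8}(z_t−z̄)(z_{t+3}−z̄) = -46.4862
Denominator Σ(z_t−z̄)² = 510.5273
r_3 = -46.4862 / 510.5273 = -0.091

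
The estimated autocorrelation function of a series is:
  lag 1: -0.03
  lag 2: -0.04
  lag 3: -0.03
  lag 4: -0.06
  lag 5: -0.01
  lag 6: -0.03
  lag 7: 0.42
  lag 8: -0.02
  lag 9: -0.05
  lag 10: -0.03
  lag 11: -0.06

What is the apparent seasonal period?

The largest autocorrelation is r_7 = 0.42; the remaining lags stay at or below -0.01.
The dominant spike at lag 7 indicates a seasonal period of 7.

7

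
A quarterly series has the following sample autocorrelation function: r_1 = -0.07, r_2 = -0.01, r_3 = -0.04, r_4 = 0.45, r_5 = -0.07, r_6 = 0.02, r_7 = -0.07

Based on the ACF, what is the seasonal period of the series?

The largest autocorrelation is r_4 = 0.45; the remaining lags stay at or below 0.02.
The dominant spike at lag 4 indicates a seasonal period of 4.

4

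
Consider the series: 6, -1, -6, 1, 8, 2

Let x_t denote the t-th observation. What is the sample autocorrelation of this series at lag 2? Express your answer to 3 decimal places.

Mean x̄ = (6 − 1 − 6 + 1 + 8 + 2)/6 = 1.6667
Deviations from mean: 4.3333, -2.6667, -7.6667, -0.6667, 6.3333, 0.3333
Numerator Σ_{t=1}^{4}(x_t−x̄)(x_{t+2}−x̄) = -80.2222
Denominator Σ(x_t−x̄)² = 125.3333
r_2 = -80.2222 / 125.3333 = -0.640

-0.640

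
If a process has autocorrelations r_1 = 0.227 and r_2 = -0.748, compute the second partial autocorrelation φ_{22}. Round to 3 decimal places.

-0.843

φ_{22} = (r_2 − r_1²) / (1 − r_1²)
r_1² = (0.227)² = 0.051529
Numerator = -0.748 − 0.0515 = -0.7995; denominator = 1 − 0.0515 = 0.9485
φ_{22} = -0.7995 / 0.9485 = -0.843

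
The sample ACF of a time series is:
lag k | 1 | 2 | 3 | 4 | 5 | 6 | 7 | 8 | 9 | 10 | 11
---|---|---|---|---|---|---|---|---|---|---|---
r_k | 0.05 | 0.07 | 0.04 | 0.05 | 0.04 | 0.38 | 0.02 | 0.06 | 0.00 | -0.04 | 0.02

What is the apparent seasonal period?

The largest autocorrelation is r_6 = 0.38; the remaining lags stay at or below 0.07.
The dominant spike at lag 6 indicates a seasonal period of 6.

6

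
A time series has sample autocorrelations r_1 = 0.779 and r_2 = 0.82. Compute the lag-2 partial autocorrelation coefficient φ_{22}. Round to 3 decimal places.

0.542

φ_{22} = (r_2 − r_1²) / (1 − r_1²)
r_1² = (0.779)² = 0.606841
Numerator = 0.82 − 0.6068 = 0.2132; denominator = 1 − 0.6068 = 0.3932
φ_{22} = 0.2132 / 0.3932 = 0.542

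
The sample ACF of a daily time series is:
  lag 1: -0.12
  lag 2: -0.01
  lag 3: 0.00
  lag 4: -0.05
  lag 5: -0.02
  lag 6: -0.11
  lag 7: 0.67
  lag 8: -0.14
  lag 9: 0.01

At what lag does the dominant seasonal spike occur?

The largest autocorrelation is r_7 = 0.67; the remaining lags stay at or below 0.01.
The dominant spike at lag 7 indicates a seasonal period of 7.

7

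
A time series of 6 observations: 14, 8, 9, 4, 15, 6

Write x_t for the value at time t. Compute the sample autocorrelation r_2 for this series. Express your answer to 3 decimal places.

Mean x̄ = (14 + 8 + 9 + 4 + 15 + 6)/6 = 9.3333
Numerator Σ_{t=1}^{4}(x_t−x̄)(x_{t+2}−x̄) = 21.4444
Denominator Σ(x_t−x̄)² = 95.3333
r_2 = 21.4444 / 95.3333 = 0.225

0.225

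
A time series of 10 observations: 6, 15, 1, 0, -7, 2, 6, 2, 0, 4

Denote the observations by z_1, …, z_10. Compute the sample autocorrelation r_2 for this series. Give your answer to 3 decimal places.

-0.207

Mean z̄ = (6 + 15 + 1 + 0 − 7 + 2 + 6 + 2 + 0 + 4)/10 = 2.9000
Numerator Σ_{t=1}^{8}(z_t−z̄)(z_{t+2}−z̄) = -59.4200
Denominator Σ(z_t−z̄)² = 286.9000
r_2 = -59.4200 / 286.9000 = -0.207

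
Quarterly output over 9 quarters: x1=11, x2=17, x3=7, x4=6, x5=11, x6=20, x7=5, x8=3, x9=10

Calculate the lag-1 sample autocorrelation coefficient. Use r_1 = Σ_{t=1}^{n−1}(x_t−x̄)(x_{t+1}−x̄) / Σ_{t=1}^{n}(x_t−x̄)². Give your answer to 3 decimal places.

Mean x̄ = (11 + 17 + 7 + 6 + 11 + 20 + 5 + 3 + 10)/9 = 10.0000
Numerator Σ_{t=1}^{8}(x_t−x̄)(x_{t+1}−x̄) = -11.0000
Denominator Σ(x_t−x̄)² = 250.0000
r_1 = -11.0000 / 250.0000 = -0.044

-0.044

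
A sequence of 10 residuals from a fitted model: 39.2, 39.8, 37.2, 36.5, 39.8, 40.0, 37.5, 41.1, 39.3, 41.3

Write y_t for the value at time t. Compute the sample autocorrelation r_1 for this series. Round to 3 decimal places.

-0.051

Mean ȳ = (39.2 + 39.8 + 37.2 + 36.5 + 39.8 + 40.0 + 37.5 + 41.1 + 39.3 + 41.3)/10 = 39.1700
Numerator Σ_{t=1}^{9}(y_t−ȳ)(y_{t+1}−ȳ) = -1.2029
Denominator Σ(y_t−ȳ)² = 23.5610
r_1 = -1.2029 / 23.5610 = -0.051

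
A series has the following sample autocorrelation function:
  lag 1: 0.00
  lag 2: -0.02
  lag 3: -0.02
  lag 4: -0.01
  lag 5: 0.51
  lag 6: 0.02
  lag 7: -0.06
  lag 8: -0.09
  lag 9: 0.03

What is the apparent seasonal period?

5

The largest autocorrelation is r_5 = 0.51; the remaining lags stay at or below 0.03.
The dominant spike at lag 5 indicates a seasonal period of 5.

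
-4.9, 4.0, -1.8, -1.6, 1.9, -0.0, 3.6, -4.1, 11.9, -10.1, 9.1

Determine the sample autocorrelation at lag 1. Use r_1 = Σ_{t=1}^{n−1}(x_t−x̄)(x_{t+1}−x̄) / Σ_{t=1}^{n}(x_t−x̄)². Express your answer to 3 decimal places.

-0.765

Mean x̄ = (-4.9 + 4.0 − 1.8 − 1.6 + 1.9 − 0.0 + 3.6 − 4.1 + 11.9 − 10.1 + 9.1)/11 = 0.7273
Numerator Σ_{t=1}^{10}(x_t−x̄)(x_{t+1}−x̄) = -305.9026
Denominator Σ(x_t−x̄)² = 399.8018
r_1 = -305.9026 / 399.8018 = -0.765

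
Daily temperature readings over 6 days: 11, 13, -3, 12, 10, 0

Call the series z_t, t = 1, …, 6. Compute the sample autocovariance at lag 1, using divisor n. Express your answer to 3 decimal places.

Mean z̄ = (11 + 13 − 3 + 12 + 10 + 0)/6 = 7.1667
Deviations: 3.8333, 5.8333, -10.1667, 4.8333, 2.8333, -7.1667
Σ_{t=1}^{5}(z_t−z̄)(z_{t+1}−z̄) = -92.6944
γ_1 = -92.6944 / 6 = -15.449

-15.449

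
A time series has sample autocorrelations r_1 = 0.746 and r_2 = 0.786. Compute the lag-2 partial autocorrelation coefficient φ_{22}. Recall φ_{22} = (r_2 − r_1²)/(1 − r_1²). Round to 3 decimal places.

0.517

φ_{22} = (r_2 − r_1²) / (1 − r_1²)
r_1² = (0.746)² = 0.556516
Numerator = 0.786 − 0.5565 = 0.2295; denominator = 1 − 0.5565 = 0.4435
φ_{22} = 0.2295 / 0.4435 = 0.517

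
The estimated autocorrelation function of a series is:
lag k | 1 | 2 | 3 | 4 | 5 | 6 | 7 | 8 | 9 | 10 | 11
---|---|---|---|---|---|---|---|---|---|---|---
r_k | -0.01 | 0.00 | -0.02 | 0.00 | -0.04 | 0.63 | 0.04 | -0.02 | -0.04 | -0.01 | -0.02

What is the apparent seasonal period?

The largest autocorrelation is r_6 = 0.63; the remaining lags stay at or below 0.04.
The dominant spike at lag 6 indicates a seasonal period of 6.

6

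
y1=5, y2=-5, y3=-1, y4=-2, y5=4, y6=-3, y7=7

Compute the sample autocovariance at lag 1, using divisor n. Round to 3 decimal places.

Mean ȳ = (5 − 5 − 1 − 2 + 4 − 3 + 7)/7 = 0.7143
Deviations: 4.2857, -5.7143, -1.7143, -2.7143, 3.2857, -3.7143, 6.2857
Σ_{t=1}^{6}(y_t−ȳ)(y_{t+1}−ȳ) = -54.5102
γ_1 = -54.5102 / 7 = -7.787

-7.787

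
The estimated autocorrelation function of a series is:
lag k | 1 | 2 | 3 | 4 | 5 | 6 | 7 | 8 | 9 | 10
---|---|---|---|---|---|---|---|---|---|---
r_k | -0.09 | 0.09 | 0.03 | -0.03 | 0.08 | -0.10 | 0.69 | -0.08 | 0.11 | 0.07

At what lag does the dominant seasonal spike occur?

7

The largest autocorrelation is r_7 = 0.69; the remaining lags stay at or below 0.11.
The dominant spike at lag 7 indicates a seasonal period of 7.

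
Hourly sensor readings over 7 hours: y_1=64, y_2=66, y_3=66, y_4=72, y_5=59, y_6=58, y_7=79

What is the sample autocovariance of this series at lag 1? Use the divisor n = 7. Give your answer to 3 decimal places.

Mean ȳ = (64 + 66 + 66 + 72 + 59 + 58 + 79)/7 = 66.2857
Σ_{t=1}^{6}(y_t−ȳ)(y_{t+1}−ȳ) = -87.5102
γ_1 = -87.5102 / 7 = -12.501

-12.501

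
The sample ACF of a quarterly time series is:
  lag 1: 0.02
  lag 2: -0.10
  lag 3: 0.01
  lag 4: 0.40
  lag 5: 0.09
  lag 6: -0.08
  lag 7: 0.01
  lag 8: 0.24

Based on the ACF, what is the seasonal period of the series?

The largest autocorrelation is r_4 = 0.40, with a weaker echo at lag 8 (0.24); the remaining lags stay at or below 0.09.
The dominant spike at lag 4 indicates a seasonal period of 4.

4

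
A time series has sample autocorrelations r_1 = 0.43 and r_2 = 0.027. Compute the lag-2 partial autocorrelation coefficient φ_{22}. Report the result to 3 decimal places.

φ_{22} = (r_2 − r_1²) / (1 − r_1²)
r_1² = (0.43)² = 0.1849
Numerator = 0.027 − 0.1849 = -0.1579; denominator = 1 − 0.1849 = 0.8151
φ_{22} = -0.1579 / 0.8151 = -0.194

-0.194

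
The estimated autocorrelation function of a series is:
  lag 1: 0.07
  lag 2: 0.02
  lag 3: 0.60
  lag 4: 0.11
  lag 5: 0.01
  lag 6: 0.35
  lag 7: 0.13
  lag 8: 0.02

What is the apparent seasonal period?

3

The largest autocorrelation is r_3 = 0.60, with a weaker echo at lag 6 (0.35); the remaining lags stay at or below 0.13.
The dominant spike at lag 3 indicates a seasonal period of 3.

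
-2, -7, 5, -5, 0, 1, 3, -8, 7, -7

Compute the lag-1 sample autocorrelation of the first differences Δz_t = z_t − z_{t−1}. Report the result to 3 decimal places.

-0.731

First differences Δz: -5, 12, -10, 5, 1, 2, -11, 15, -14
Mean of differences = -0.5556
Numerator Σ(Δz_t−Δz̄)(Δz_{t+1}−Δz̄) = -612.5309
Denominator Σ(Δz_t−Δz̄)² = 838.2222
r_1(Δz) = -612.5309 / 838.2222 = -0.731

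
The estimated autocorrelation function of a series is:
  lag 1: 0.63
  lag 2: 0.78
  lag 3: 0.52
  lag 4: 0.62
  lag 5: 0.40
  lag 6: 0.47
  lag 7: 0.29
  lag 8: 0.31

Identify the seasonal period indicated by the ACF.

2

The largest autocorrelation is r_2 = 0.78; the remaining lags stay at or below 0.63.
The dominant spike at lag 2 indicates a seasonal period of 2.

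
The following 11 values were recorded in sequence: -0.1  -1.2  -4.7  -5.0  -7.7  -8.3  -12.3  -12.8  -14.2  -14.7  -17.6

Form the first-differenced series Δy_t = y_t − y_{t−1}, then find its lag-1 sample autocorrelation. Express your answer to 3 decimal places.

-0.694

First differences Δy: -1.1, -3.5, -0.3, -2.7, -0.6, -4.0, -0.5, -1.4, -0.5, -2.9
Mean of differences = -1.7500
Numerator Σ(Δy_t−Δȳ)(Δy_{t+1}−Δȳ) = -12.1075
Denominator Σ(Δy_t−Δȳ)² = 17.4450
r_1(Δy) = -12.1075 / 17.4450 = -0.694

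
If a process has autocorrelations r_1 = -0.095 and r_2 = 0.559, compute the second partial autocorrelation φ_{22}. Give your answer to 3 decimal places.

φ_{22} = (r_2 − r_1²) / (1 − r_1²)
r_1² = (-0.095)² = 0.009025
Numerator = 0.559 − 0.0090 = 0.5500; denominator = 1 − 0.0090 = 0.9910
φ_{22} = 0.5500 / 0.9910 = 0.555

0.555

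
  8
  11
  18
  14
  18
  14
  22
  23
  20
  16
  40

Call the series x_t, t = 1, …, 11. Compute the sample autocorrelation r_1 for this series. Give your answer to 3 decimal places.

Mean x̄ = (8 + 11 + 18 + 14 + 18 + 14 + 22 + 23 + 20 + 16 + 40)/11 = 18.5455
Numerator Σ_{t=1}^{10}(x_t−x̄)(x_{t+1}−x̄) = 38.9752
Denominator Σ(x_t−x̄)² = 710.7273
r_1 = 38.9752 / 710.7273 = 0.055

0.055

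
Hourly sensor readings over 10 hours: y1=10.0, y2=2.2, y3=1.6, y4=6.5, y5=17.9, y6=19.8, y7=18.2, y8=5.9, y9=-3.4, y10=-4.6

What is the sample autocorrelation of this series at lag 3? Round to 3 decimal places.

Mean ȳ = (10.0 + 2.2 + 1.6 + 6.5 + 17.9 + 19.8 + 18.2 + 5.9 − 3.4 − 4.6)/10 = 7.4100
Numerator Σ_{t=1}^{7}(y_t−ȳ)(y_{t+3}−ȳ) = -418.1783
Denominator Σ(y_t−ȳ)² = 711.7890
r_3 = -418.1783 / 711.7890 = -0.588

-0.588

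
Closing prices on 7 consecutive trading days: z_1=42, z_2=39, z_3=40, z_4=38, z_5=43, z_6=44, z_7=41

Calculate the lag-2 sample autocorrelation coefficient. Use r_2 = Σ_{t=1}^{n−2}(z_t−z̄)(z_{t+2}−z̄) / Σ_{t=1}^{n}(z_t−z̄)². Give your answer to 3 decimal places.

Mean z̄ = (42 + 39 + 40 + 38 + 43 + 44 + 41)/7 = 41.0000
Σ(z_t−z̄)(z_{t+2}−z̄) = (-1.0000) + (6.0000) + (-2.0000) + (-9.0000) + (0.0000) = -6.0000
Denominator Σ(z_t−z̄)² = 28.0000
r_2 = -6.0000 / 28.0000 = -0.214

-0.214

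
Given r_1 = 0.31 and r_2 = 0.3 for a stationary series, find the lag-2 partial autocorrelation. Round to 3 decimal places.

0.226

φ_{22} = (r_2 − r_1²) / (1 − r_1²)
r_1² = (0.31)² = 0.0961
Numerator = 0.3 − 0.0961 = 0.2039; denominator = 1 − 0.0961 = 0.9039
φ_{22} = 0.2039 / 0.9039 = 0.226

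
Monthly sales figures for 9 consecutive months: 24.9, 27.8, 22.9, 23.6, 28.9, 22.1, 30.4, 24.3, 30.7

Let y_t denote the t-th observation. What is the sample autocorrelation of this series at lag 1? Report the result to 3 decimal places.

Mean ȳ = (24.9 + 27.8 + 22.9 + 23.6 + 28.9 + 22.1 + 30.4 + 24.3 + 30.7)/9 = 26.1778
Numerator Σ_{t=1}^{8}(y_t−ȳ)(y_{t+1}−ȳ) = -50.6960
Denominator Σ(y_t−ȳ)² = 87.4956
r_1 = -50.6960 / 87.4956 = -0.579

-0.579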